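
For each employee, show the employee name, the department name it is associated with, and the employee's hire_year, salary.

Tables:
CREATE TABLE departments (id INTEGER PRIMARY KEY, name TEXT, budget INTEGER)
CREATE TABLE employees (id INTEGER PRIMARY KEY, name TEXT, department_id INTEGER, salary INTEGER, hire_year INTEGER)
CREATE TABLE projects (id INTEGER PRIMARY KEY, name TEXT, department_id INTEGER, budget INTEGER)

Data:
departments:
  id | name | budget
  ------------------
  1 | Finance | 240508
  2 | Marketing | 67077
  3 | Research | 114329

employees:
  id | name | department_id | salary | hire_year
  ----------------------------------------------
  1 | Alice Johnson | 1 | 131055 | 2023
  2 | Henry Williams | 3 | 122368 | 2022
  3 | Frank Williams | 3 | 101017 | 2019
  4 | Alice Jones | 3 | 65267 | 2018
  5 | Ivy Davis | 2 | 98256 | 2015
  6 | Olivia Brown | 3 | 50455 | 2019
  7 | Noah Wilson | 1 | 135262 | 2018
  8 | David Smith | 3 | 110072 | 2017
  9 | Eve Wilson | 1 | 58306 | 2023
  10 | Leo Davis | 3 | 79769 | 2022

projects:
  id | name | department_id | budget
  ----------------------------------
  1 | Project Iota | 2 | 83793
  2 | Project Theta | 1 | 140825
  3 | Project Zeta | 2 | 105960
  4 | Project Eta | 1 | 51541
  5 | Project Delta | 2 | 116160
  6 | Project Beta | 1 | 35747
SELECT c.name, p.name AS department, c.hire_year, c.salary FROM employees c JOIN departments p ON c.department_id = p.id

Execution result:
name | department | hire_year | salary
Alice Johnson | Finance | 2023 | 131055
Henry Williams | Research | 2022 | 122368
Frank Williams | Research | 2019 | 101017
Alice Jones | Research | 2018 | 65267
Ivy Davis | Marketing | 2015 | 98256
Olivia Brown | Research | 2019 | 50455
Noah Wilson | Finance | 2018 | 135262
David Smith | Research | 2017 | 110072
Eve Wilson | Finance | 2023 | 58306
Leo Davis | Research | 2022 | 79769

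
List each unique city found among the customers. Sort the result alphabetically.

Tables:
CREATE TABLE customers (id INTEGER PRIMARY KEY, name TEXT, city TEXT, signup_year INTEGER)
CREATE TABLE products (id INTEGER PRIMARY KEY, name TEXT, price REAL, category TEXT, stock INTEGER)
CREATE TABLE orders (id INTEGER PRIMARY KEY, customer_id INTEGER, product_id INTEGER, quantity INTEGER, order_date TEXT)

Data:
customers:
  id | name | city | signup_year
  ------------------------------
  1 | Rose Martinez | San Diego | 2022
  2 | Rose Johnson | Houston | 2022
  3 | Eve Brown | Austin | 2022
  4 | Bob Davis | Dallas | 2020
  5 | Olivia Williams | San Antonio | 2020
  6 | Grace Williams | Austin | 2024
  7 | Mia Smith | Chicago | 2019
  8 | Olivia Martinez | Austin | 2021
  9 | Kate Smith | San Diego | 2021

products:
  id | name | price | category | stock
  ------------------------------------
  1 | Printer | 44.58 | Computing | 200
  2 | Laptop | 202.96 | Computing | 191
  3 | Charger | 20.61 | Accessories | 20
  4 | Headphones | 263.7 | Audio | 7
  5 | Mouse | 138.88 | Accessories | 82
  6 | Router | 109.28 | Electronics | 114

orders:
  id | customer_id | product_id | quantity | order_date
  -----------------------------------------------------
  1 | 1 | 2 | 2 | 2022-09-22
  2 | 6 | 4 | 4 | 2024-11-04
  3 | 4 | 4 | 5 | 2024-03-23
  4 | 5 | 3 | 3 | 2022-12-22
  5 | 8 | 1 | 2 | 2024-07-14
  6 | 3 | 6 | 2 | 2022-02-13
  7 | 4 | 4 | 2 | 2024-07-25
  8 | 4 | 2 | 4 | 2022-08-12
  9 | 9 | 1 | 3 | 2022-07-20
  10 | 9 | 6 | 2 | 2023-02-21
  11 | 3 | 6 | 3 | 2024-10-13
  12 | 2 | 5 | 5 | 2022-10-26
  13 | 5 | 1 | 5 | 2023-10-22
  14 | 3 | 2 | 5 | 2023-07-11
SELECT DISTINCT city FROM customers ORDER BY city

Execution result:
city
Austin
Chicago
Dallas
Houston
San Antonio
San Diego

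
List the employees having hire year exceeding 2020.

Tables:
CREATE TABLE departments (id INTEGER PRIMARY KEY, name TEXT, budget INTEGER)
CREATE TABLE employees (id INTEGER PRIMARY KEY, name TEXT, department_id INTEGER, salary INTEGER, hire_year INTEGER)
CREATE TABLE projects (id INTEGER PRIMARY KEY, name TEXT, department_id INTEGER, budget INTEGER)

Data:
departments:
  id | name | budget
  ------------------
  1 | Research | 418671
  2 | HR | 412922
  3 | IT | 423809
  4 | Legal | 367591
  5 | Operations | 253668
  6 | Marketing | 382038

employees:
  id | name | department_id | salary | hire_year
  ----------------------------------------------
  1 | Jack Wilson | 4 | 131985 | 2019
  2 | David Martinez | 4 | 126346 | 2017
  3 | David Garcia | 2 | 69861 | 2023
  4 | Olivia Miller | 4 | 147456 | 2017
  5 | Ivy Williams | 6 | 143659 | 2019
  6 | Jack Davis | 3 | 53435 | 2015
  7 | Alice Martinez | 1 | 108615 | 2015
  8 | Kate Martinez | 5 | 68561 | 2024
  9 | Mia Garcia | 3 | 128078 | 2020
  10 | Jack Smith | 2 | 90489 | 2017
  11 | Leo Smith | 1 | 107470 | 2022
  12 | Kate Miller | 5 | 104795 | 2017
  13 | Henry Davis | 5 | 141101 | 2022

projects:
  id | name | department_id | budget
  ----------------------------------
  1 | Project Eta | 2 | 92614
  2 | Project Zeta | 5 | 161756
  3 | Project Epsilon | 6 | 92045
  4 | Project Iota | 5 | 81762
SELECT name, hire_year FROM employees WHERE hire_year > 2020

Execution result:
name | hire_year
David Garcia | 2023
Kate Martinez | 2024
Leo Smith | 2022
Henry Davis | 2022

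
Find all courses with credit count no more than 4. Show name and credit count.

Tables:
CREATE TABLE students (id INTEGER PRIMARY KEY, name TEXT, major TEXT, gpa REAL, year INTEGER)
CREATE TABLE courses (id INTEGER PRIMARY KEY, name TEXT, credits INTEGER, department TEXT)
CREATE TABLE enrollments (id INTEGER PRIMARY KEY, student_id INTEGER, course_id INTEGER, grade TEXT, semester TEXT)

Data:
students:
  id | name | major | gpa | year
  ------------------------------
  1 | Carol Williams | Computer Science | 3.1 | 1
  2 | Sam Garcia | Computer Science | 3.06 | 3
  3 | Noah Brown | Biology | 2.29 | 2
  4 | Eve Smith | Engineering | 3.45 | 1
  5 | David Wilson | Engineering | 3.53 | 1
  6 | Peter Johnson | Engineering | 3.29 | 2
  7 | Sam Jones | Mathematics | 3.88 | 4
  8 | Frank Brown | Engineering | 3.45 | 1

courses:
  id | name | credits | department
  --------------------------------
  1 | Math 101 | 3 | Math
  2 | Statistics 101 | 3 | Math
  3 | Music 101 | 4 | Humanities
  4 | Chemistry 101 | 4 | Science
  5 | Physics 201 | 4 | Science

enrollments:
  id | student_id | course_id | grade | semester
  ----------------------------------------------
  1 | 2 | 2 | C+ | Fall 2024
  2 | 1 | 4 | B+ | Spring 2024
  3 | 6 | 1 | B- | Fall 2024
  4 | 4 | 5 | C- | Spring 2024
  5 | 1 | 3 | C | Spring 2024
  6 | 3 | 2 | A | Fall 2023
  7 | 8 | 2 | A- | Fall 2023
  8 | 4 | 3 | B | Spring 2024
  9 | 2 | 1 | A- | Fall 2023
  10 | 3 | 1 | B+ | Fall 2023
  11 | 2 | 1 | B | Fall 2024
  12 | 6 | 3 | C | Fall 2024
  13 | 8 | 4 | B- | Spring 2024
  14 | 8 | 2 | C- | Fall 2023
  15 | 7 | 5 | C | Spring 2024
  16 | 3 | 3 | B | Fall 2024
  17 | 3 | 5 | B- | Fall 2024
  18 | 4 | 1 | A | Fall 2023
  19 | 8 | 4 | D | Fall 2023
SELECT name, credits FROM courses WHERE credits <= 4

Execution result:
name | credits
Math 101 | 3
Statistics 101 | 3
Music 101 | 4
Chemistry 101 | 4
Physics 201 | 4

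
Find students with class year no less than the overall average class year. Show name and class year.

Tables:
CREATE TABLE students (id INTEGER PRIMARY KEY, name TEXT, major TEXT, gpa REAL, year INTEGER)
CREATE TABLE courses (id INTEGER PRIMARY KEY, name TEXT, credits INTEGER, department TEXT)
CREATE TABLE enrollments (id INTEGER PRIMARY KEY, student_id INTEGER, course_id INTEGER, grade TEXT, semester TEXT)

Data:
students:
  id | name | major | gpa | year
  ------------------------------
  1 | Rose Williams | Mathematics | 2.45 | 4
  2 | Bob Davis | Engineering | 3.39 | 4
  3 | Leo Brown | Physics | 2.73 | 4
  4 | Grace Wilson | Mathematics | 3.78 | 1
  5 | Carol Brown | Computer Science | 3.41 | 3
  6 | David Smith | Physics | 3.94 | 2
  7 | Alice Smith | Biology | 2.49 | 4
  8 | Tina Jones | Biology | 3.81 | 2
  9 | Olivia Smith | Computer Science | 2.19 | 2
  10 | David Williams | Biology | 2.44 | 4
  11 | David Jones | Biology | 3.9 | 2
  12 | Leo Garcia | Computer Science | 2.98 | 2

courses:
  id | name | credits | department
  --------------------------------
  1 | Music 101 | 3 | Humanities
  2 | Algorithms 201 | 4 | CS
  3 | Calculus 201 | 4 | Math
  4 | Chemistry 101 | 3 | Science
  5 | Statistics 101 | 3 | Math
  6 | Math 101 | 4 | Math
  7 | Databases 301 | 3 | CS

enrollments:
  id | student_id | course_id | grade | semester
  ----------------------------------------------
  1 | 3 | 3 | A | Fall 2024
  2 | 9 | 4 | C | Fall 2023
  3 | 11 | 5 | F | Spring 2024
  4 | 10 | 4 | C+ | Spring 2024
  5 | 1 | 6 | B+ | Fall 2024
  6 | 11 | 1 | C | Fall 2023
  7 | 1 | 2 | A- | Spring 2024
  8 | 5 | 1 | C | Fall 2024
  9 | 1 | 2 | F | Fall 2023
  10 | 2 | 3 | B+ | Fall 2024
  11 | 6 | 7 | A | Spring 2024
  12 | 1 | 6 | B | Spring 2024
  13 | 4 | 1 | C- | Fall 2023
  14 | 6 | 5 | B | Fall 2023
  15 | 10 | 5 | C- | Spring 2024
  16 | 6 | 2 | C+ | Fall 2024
SELECT name, year FROM students WHERE year >= (SELECT AVG(year) FROM students)

Execution result:
name | year
Rose Williams | 4
Bob Davis | 4
Leo Brown | 4
Carol Brown | 3
Alice Smith | 4
David Williams | 4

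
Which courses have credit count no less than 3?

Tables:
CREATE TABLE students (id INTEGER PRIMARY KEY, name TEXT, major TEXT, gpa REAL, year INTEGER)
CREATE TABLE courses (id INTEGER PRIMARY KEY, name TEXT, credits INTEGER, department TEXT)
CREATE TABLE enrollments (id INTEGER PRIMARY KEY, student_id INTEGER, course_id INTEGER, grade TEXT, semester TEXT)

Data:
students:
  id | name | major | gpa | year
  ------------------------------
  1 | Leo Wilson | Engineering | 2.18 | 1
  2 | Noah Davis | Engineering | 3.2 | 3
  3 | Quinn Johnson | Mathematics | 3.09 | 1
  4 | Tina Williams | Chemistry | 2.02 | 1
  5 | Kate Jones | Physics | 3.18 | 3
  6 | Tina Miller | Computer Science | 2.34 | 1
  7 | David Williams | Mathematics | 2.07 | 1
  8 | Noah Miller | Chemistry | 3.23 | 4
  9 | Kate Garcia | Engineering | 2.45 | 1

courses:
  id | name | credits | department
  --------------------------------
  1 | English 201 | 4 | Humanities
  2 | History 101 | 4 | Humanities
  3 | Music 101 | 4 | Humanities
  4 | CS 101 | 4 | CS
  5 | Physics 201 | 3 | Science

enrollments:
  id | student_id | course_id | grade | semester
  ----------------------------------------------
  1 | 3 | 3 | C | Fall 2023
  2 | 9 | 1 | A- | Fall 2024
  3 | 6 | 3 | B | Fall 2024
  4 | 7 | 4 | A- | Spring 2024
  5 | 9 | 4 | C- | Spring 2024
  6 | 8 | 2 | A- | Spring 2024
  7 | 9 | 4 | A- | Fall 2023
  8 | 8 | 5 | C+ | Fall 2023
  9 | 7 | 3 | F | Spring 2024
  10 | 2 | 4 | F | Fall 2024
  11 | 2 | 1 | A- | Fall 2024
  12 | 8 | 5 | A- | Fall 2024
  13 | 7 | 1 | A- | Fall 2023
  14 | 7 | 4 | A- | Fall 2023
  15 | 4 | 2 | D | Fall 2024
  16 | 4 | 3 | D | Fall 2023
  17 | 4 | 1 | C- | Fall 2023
SELECT name, credits FROM courses WHERE credits >= 3

Execution result:
name | credits
English 201 | 4
History 101 | 4
Music 101 | 4
CS 101 | 4
Physics 201 | 3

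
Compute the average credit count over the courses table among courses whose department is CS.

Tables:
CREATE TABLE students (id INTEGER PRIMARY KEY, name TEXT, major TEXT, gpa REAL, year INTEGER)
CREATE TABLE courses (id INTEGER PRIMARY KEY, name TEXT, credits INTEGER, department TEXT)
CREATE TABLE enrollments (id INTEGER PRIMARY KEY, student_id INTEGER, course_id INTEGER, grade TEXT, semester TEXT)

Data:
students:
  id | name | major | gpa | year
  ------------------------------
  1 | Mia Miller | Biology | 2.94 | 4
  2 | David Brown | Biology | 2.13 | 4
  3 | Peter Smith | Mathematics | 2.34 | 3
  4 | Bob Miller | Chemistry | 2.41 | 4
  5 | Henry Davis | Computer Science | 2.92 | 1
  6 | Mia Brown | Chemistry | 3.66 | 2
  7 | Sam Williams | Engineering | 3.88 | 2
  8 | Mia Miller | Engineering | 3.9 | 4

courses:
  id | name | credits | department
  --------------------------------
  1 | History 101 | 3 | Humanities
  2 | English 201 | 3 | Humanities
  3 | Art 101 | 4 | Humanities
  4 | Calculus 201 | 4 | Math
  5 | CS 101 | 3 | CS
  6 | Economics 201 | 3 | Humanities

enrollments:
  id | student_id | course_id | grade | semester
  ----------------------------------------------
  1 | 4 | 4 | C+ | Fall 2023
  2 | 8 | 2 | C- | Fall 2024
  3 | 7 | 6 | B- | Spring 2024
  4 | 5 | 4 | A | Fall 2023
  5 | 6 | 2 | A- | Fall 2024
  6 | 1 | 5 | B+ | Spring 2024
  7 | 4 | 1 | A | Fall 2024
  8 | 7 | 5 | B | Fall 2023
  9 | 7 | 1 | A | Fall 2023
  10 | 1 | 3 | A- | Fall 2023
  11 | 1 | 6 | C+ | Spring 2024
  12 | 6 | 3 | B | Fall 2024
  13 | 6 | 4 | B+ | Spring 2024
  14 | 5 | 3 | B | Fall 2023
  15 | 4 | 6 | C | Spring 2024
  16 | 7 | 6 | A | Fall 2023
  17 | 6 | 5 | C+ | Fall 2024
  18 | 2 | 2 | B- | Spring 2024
SELECT AVG(credits) FROM courses WHERE department = 'CS'

Execution result:
3.00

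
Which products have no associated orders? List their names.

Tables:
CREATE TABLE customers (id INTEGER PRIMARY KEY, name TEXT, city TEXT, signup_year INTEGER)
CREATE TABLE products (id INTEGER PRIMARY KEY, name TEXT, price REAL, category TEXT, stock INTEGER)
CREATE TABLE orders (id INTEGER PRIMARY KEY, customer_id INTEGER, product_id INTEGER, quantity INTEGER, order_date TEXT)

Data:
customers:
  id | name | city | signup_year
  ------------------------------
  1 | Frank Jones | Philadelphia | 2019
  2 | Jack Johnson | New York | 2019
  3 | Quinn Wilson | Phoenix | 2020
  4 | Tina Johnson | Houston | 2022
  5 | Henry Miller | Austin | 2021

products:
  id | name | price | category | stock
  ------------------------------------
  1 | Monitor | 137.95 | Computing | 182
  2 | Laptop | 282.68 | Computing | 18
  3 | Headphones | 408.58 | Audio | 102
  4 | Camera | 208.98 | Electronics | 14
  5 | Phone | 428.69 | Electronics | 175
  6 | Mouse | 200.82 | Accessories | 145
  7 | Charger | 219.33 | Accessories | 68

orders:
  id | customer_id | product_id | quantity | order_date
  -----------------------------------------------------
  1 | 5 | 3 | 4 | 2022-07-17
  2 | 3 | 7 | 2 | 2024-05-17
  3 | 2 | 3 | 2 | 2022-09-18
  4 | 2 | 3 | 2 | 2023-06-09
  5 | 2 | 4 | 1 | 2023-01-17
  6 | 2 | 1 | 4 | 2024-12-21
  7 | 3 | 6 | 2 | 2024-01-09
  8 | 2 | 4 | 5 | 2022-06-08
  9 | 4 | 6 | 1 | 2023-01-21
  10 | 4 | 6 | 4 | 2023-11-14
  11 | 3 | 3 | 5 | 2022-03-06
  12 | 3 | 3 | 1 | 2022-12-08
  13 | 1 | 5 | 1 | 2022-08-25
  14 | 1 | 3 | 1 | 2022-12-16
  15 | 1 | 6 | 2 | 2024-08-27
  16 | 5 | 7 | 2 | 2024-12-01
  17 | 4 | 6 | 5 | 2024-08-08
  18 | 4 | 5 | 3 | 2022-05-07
SELECT p.name FROM products p LEFT JOIN orders c ON c.product_id = p.id WHERE c.id IS NULL

Execution result:
Laptop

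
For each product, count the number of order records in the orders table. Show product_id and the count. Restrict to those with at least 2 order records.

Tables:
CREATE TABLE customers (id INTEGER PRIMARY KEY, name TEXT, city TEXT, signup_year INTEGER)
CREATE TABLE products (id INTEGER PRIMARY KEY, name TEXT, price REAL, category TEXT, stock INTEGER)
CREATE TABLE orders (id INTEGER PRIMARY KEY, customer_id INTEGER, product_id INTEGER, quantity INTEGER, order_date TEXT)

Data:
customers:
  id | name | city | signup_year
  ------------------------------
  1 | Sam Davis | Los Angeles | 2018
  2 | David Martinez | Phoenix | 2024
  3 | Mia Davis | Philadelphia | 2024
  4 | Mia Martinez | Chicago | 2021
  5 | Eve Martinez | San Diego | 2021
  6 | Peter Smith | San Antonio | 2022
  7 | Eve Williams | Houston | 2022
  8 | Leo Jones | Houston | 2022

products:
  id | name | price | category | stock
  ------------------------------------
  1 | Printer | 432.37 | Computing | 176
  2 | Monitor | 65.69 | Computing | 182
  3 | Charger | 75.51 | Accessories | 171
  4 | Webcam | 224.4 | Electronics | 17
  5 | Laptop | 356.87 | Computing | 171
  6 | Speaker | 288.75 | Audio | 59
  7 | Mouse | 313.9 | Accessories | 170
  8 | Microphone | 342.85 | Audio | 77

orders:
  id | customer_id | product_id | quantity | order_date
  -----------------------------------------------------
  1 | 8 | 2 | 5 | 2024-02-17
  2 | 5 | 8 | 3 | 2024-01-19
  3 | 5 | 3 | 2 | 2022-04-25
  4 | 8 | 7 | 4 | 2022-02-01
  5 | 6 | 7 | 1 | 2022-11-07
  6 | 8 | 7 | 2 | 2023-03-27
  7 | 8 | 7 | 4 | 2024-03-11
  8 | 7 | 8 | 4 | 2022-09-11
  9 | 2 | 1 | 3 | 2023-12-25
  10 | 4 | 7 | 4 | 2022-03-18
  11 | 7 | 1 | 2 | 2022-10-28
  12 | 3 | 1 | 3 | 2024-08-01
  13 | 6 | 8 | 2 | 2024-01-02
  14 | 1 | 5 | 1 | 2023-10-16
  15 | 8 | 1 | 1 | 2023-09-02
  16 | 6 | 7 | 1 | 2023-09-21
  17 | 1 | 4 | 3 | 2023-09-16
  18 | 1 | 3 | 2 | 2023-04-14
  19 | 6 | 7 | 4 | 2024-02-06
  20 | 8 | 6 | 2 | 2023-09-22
SELECT product_id, COUNT(*) AS order_count FROM orders GROUP BY product_id HAVING COUNT(*) >= 2

Execution result:
product_id | order_count
1 | 4
3 | 2
7 | 7
8 | 3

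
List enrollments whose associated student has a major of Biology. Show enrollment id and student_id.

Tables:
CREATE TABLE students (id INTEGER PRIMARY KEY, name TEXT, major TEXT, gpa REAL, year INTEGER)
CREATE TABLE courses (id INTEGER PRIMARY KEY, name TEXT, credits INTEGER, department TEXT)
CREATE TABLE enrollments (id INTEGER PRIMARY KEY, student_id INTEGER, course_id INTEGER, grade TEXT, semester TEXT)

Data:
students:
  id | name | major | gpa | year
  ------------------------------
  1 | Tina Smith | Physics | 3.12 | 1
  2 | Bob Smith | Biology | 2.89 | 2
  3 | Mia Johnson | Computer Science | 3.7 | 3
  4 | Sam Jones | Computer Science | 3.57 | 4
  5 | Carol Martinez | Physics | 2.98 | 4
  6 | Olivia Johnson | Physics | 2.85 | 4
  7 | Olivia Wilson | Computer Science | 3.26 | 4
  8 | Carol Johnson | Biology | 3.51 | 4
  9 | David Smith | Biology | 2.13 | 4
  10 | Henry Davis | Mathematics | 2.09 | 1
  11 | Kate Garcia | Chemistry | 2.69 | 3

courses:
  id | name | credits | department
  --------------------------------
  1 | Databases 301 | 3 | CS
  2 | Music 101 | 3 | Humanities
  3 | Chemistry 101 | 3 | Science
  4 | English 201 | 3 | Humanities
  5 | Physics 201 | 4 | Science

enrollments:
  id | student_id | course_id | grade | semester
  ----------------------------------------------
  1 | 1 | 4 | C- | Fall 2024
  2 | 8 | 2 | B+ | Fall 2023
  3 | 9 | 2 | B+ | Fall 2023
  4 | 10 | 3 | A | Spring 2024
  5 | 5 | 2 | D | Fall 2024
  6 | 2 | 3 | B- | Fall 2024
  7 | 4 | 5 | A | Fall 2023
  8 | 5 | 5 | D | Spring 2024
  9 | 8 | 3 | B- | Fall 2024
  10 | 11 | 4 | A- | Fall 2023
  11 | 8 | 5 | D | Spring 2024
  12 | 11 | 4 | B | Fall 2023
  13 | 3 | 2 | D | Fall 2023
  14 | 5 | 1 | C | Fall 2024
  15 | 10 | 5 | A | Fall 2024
SELECT id, student_id FROM enrollments WHERE student_id IN (SELECT id FROM students WHERE major = 'Biology')

Execution result:
id | student_id
2 | 8
3 | 9
6 | 2
9 | 8
11 | 8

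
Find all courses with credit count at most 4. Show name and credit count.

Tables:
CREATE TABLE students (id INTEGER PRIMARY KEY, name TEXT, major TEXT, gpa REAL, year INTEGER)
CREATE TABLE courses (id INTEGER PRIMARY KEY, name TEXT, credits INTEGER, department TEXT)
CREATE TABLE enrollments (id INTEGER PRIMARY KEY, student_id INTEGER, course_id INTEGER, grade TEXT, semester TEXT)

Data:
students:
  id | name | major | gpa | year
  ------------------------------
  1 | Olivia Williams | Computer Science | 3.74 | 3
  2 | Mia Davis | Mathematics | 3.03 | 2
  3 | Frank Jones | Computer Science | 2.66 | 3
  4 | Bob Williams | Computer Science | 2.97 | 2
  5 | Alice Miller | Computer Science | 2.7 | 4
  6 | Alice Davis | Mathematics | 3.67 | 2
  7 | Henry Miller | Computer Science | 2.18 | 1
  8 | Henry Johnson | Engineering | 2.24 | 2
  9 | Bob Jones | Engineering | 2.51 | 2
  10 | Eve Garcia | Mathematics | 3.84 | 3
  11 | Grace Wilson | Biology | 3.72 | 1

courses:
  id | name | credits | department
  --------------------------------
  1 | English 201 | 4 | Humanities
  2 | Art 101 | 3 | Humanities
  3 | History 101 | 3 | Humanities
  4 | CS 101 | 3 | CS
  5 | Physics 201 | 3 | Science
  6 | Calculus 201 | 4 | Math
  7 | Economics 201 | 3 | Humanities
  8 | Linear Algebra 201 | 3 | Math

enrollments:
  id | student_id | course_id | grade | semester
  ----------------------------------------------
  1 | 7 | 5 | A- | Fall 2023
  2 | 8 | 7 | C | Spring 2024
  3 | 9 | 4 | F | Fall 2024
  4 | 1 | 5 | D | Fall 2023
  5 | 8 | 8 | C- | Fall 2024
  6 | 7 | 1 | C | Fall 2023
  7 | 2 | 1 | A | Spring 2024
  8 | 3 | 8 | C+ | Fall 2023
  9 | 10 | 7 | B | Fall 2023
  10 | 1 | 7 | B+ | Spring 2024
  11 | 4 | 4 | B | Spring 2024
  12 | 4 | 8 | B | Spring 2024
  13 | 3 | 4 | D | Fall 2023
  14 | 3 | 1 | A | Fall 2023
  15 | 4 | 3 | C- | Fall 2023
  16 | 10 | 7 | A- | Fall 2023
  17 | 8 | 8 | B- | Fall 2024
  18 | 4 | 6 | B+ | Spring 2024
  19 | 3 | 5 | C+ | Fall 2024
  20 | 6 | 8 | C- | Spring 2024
SELECT name, credits FROM courses WHERE credits <= 4

Execution result:
name | credits
English 201 | 4
Art 101 | 3
History 101 | 3
CS 101 | 3
Physics 201 | 3
Calculus 201 | 4
Economics 201 | 3
Linear Algebra 201 | 3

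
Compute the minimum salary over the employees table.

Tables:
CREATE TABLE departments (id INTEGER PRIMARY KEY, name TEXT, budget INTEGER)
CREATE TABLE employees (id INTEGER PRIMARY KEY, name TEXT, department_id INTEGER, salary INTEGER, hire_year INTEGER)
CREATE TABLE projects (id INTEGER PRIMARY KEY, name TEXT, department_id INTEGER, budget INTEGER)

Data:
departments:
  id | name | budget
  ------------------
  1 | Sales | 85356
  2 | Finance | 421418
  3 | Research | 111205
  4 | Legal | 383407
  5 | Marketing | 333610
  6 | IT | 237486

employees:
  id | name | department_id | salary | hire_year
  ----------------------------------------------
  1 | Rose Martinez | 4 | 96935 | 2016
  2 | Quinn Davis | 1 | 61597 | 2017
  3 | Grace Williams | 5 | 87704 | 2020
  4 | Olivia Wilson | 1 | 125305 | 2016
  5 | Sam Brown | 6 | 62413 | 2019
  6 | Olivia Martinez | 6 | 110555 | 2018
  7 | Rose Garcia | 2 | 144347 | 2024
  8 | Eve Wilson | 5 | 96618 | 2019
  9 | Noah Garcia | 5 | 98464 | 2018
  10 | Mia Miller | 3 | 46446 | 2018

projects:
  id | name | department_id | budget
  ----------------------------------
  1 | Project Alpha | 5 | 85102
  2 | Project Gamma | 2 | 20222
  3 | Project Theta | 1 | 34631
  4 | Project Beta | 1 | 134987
SELECT MIN(salary) FROM employees

Execution result:
46446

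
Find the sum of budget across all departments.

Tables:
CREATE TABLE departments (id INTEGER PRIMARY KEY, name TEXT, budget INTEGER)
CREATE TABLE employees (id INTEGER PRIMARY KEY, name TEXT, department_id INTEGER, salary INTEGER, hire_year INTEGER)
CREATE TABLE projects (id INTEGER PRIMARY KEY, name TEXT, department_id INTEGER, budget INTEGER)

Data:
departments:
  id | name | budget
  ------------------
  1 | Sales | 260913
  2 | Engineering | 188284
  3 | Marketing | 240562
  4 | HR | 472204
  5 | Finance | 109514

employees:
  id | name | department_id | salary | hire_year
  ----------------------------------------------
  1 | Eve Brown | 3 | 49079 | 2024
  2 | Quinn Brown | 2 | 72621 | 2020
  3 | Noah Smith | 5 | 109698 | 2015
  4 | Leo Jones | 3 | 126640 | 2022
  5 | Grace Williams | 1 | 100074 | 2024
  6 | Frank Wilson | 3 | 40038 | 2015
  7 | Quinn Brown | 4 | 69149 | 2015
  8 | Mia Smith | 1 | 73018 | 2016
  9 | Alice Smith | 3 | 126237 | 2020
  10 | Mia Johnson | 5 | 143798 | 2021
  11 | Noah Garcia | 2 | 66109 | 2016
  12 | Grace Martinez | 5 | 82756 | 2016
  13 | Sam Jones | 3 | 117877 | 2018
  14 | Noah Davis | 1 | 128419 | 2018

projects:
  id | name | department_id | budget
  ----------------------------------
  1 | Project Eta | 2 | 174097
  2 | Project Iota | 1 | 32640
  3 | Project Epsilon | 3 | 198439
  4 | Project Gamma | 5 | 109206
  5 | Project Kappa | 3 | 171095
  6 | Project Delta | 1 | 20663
SELECT SUM(budget) FROM departments

Execution result:
1271477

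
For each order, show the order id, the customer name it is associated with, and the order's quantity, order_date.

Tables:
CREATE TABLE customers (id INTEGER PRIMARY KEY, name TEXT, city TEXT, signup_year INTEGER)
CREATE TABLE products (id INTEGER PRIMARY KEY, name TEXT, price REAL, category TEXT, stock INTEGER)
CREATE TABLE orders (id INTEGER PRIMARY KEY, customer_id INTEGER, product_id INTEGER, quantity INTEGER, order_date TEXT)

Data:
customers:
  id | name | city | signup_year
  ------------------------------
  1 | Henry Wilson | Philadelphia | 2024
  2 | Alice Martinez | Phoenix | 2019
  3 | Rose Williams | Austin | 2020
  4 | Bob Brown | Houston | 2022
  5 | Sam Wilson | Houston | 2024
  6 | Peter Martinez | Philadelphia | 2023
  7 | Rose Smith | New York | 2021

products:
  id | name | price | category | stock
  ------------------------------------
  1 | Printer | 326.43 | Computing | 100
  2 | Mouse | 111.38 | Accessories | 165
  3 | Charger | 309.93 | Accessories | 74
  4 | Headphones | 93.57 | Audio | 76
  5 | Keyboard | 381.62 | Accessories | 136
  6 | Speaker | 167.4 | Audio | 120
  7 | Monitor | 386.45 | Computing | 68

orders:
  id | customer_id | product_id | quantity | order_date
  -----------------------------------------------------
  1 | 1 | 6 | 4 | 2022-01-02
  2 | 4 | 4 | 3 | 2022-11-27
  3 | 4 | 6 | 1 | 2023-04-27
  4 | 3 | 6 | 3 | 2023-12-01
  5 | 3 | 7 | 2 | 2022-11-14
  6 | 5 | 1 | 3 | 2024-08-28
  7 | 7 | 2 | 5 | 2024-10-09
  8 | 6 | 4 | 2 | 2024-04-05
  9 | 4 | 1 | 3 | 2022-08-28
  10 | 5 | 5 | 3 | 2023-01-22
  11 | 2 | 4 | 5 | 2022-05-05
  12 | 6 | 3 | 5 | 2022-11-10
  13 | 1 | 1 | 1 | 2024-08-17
SELECT c.id, p.name AS customer, c.quantity, c.order_date FROM orders c JOIN customers p ON c.customer_id = p.id

Execution result:
id | customer | quantity | order_date
1 | Henry Wilson | 4 | 2022-01-02
2 | Bob Brown | 3 | 2022-11-27
3 | Bob Brown | 1 | 2023-04-27
4 | Rose Williams | 3 | 2023-12-01
5 | Rose Williams | 2 | 2022-11-14
6 | Sam Wilson | 3 | 2024-08-28
7 | Rose Smith | 5 | 2024-10-09
8 | Peter Martinez | 2 | 2024-04-05
9 | Bob Brown | 3 | 2022-08-28
10 | Sam Wilson | 3 | 2023-01-22
11 | Alice Martinez | 5 | 2022-05-05
12 | Peter Martinez | 5 | 2022-11-10
13 | Henry Wilson | 1 | 2024-08-17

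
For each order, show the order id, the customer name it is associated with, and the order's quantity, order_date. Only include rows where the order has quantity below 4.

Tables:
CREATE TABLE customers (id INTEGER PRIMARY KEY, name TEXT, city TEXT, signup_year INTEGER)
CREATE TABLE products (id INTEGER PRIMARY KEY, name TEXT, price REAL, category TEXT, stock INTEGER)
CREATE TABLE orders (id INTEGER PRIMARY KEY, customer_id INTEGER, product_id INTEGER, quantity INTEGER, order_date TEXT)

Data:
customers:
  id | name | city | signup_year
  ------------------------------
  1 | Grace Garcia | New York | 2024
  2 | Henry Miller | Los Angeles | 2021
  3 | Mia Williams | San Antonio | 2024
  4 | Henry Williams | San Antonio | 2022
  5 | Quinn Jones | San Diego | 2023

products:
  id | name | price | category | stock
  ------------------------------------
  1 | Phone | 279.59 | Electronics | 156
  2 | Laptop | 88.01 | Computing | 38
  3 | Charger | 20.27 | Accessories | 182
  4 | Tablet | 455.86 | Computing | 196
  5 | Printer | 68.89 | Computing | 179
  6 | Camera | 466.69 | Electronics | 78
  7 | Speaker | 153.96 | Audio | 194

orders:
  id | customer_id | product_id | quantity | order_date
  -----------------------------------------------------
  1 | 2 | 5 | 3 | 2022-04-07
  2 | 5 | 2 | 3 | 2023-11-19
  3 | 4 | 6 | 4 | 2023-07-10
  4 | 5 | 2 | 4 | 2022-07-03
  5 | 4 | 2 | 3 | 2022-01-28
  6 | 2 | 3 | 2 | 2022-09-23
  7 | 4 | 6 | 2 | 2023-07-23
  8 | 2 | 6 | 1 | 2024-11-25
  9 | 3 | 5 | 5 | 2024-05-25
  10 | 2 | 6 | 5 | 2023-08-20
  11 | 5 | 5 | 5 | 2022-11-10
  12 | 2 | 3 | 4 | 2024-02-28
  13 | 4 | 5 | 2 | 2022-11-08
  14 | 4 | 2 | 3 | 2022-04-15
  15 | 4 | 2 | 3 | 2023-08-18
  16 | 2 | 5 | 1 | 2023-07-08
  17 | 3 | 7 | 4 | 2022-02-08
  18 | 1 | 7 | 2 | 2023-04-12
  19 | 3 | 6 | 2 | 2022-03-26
SELECT c.id, p.name AS customer, c.quantity, c.order_date FROM orders c JOIN customers p ON c.customer_id = p.id WHERE c.quantity < 4

Execution result:
id | customer | quantity | order_date
1 | Henry Miller | 3 | 2022-04-07
2 | Quinn Jones | 3 | 2023-11-19
5 | Henry Williams | 3 | 2022-01-28
6 | Henry Miller | 2 | 2022-09-23
7 | Henry Williams | 2 | 2023-07-23
8 | Henry Miller | 1 | 2024-11-25
13 | Henry Williams | 2 | 2022-11-08
14 | Henry Williams | 3 | 2022-04-15
15 | Henry Williams | 3 | 2023-08-18
16 | Henry Miller | 1 | 2023-07-08
18 | Grace Garcia | 2 | 2023-04-12
19 | Mia Williams | 2 | 2022-03-26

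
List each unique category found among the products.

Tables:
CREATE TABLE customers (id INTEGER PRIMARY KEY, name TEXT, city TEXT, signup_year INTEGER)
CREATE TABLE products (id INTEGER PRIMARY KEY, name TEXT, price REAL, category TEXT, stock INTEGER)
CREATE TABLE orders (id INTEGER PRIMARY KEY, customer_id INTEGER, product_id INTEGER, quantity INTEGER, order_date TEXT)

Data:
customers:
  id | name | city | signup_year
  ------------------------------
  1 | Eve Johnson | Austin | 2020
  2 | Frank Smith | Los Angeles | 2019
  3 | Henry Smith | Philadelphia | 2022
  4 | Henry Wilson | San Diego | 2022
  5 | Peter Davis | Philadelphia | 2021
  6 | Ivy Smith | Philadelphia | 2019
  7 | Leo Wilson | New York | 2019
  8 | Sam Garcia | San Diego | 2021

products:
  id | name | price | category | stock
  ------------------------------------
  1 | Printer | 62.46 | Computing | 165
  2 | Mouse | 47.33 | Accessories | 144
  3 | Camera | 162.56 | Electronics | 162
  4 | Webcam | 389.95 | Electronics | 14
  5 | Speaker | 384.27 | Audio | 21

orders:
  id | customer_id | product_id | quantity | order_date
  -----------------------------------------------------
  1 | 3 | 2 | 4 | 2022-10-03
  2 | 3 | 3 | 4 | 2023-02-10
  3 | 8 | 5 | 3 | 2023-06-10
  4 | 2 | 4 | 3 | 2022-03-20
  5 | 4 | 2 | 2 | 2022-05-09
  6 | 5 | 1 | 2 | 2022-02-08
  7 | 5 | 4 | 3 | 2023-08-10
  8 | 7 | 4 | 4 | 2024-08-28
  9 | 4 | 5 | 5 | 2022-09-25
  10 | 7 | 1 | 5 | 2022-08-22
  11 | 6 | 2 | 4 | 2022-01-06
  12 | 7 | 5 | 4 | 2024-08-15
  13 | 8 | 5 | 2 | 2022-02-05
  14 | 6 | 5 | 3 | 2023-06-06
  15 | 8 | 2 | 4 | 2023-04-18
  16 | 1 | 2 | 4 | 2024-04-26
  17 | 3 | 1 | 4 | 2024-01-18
SELECT DISTINCT category FROM products

Execution result:
category
Computing
Accessories
Electronics
Audio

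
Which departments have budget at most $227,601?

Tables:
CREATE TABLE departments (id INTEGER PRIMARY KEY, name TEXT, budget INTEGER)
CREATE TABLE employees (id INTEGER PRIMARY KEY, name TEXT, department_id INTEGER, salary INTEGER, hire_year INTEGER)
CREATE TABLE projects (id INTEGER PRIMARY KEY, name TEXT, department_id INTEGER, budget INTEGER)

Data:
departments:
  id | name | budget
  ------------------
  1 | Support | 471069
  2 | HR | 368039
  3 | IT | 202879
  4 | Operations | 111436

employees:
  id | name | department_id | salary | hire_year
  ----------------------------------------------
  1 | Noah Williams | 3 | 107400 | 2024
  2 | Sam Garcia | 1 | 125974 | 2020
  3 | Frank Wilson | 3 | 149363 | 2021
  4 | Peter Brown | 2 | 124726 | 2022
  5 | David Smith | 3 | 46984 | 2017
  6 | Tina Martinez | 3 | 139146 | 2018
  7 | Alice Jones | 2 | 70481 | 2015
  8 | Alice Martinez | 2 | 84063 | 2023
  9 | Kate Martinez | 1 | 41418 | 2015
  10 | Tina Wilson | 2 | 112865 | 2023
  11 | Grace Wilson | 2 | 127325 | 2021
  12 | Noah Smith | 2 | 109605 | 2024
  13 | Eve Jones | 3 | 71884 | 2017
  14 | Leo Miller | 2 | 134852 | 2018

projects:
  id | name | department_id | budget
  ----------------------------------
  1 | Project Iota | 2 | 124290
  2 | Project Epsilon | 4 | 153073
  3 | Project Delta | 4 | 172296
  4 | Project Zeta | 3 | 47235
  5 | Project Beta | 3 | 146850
SELECT name, budget FROM departments WHERE budget <= 227601

Execution result:
name | budget
IT | 202879
Operations | 111436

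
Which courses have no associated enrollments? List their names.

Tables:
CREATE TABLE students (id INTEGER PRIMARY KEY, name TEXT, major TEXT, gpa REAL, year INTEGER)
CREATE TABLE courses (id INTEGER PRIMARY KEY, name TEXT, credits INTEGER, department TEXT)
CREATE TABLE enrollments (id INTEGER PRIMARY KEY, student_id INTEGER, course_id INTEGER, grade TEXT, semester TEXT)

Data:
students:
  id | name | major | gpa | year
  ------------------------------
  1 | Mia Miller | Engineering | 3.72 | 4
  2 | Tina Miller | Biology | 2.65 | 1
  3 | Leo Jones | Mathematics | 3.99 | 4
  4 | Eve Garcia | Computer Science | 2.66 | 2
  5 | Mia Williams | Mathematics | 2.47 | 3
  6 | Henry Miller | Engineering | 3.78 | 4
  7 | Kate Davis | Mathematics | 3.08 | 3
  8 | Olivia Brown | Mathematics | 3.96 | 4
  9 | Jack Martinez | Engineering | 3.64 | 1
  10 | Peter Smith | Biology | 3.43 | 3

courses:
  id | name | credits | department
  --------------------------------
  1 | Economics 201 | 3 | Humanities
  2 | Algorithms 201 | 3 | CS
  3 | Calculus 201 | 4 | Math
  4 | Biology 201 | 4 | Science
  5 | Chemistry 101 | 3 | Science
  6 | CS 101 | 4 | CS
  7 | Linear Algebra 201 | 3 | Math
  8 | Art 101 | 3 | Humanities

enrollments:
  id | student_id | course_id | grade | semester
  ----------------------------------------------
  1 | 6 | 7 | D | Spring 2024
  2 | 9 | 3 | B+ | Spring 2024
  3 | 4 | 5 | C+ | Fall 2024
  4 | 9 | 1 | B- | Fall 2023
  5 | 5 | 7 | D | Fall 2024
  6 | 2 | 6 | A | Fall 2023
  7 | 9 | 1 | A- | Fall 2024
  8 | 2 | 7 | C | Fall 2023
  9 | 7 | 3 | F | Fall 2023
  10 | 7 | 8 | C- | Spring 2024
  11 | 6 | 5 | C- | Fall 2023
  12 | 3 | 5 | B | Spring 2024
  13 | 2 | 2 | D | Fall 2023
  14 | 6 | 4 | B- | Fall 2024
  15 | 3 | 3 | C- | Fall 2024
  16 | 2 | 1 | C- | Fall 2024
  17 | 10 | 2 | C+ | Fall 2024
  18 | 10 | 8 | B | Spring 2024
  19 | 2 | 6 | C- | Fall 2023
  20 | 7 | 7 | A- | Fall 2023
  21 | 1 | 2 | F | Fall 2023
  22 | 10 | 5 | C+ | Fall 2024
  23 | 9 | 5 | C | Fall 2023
SELECT p.name FROM courses p LEFT JOIN enrollments c ON c.course_id = p.id WHERE c.id IS NULL

Execution result:
(no rows)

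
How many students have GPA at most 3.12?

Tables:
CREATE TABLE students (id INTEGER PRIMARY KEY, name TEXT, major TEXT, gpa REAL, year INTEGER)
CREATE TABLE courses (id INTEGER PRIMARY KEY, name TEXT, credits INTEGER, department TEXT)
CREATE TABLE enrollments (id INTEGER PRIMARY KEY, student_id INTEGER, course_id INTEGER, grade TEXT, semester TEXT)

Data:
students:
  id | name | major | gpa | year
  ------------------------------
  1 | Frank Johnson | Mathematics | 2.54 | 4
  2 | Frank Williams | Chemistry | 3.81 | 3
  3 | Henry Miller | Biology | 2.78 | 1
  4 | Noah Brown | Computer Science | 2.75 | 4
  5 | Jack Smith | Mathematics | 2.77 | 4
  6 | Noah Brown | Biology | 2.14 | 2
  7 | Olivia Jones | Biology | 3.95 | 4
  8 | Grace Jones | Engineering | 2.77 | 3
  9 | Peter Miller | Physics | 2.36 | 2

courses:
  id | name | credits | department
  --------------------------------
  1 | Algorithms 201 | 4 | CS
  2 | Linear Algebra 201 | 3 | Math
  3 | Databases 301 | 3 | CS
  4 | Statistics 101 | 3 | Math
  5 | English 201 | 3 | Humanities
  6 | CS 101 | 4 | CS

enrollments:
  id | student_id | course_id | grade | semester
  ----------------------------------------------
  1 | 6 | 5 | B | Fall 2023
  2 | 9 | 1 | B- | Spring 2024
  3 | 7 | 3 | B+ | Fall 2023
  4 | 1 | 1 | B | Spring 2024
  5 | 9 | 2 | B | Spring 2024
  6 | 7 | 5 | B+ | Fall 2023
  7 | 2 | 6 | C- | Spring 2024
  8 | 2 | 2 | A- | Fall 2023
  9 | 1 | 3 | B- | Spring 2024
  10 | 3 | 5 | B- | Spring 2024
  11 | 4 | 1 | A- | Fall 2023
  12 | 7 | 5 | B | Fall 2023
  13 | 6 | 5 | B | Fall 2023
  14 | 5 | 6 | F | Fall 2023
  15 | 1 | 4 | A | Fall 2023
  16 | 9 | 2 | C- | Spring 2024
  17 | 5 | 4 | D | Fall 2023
SELECT COUNT(*) FROM students WHERE gpa <= 3.12

Execution result:
7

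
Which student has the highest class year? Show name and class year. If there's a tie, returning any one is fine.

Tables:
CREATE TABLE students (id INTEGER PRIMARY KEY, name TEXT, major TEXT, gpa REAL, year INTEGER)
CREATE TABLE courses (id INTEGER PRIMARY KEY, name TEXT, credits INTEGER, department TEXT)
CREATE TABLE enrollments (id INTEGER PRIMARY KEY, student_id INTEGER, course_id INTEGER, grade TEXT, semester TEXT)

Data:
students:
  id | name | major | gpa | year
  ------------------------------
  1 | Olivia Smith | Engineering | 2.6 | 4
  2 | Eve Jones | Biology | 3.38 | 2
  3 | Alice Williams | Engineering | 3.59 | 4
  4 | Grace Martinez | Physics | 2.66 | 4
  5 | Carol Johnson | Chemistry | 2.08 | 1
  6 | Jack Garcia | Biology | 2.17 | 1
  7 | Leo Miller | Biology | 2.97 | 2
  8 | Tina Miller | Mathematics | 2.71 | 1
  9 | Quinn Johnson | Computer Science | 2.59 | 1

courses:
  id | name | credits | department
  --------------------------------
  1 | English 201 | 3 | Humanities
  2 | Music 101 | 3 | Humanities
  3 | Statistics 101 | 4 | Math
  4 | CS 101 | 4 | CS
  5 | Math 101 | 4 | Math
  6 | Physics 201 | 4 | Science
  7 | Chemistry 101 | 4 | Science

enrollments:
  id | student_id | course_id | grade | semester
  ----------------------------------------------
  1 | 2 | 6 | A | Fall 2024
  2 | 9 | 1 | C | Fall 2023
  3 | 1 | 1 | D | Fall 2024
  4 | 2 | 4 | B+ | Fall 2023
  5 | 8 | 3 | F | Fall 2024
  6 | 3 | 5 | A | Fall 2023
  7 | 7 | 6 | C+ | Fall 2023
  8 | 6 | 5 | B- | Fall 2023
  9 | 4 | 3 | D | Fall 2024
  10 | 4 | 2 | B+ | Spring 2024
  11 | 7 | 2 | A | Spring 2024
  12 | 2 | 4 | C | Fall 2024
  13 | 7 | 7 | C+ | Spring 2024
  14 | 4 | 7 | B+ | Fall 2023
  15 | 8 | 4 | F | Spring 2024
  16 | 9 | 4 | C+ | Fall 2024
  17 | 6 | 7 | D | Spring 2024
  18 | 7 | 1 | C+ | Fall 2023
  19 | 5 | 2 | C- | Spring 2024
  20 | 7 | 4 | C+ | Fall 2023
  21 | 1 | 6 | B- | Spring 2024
SELECT name, year FROM students ORDER BY year DESC LIMIT 1

Execution result:
name | year
Olivia Smith | 4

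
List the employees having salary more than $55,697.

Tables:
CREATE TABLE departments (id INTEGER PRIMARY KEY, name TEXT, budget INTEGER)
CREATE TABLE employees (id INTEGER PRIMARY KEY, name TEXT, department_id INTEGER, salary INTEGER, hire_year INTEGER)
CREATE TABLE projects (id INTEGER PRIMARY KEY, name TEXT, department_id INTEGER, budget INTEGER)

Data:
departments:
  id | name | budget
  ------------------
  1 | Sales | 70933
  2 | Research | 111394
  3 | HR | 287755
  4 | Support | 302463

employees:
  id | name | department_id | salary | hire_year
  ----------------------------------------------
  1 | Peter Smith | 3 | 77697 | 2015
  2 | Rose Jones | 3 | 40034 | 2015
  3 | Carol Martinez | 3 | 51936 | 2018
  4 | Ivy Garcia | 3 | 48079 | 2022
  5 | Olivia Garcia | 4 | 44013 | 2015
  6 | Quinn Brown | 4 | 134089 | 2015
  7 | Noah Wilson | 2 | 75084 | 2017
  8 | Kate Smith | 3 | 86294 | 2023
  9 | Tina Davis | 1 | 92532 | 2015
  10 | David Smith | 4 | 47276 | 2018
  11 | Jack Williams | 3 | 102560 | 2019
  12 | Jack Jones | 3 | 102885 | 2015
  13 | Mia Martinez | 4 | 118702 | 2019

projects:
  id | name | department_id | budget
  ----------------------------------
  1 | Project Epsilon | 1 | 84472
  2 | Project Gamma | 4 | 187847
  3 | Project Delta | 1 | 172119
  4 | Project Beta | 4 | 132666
SELECT name, salary FROM employees WHERE salary > 55697

Execution result:
name | salary
Peter Smith | 77697
Quinn Brown | 134089
Noah Wilson | 75084
Kate Smith | 86294
Tina Davis | 92532
Jack Williams | 102560
Jack Jones | 102885
Mia Martinez | 118702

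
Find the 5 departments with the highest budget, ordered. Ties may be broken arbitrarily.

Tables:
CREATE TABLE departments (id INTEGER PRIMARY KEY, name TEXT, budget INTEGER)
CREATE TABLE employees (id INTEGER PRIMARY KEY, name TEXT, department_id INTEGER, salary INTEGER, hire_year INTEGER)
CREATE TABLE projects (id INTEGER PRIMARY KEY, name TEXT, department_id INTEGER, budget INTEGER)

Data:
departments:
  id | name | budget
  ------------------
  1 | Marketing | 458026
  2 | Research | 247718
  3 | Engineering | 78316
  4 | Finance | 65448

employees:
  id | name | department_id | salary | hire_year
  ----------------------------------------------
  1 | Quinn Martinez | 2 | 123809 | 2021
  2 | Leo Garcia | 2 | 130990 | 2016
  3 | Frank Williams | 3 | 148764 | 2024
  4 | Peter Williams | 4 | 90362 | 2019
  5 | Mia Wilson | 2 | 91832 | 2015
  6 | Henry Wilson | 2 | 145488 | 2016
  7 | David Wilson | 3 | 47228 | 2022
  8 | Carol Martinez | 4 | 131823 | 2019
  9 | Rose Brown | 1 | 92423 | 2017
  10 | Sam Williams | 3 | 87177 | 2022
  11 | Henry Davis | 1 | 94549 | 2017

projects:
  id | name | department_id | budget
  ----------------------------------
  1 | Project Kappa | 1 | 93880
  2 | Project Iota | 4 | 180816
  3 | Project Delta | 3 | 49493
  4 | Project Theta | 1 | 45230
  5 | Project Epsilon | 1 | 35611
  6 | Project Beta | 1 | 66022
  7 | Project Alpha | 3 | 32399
SELECT name, budget FROM departments ORDER BY budget DESC LIMIT 5

Execution result:
name | budget
Marketing | 458026
Research | 247718
Engineering | 78316
Finance | 65448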